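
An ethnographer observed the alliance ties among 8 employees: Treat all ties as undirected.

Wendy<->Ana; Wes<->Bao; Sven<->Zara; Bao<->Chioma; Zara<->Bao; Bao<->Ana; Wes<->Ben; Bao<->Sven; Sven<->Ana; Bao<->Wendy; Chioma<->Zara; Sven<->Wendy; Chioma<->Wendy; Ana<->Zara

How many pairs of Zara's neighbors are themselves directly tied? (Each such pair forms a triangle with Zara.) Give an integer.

4

Zara's neighbors: Ana, Bao, Chioma, and Sven.
Neighbor pairs that are themselves tied: Zara–Ana–Bao; Zara–Ana–Sven; Zara–Bao–Chioma; Zara–Bao–Sven. Each forms one triangle with Zara, for 4 in total.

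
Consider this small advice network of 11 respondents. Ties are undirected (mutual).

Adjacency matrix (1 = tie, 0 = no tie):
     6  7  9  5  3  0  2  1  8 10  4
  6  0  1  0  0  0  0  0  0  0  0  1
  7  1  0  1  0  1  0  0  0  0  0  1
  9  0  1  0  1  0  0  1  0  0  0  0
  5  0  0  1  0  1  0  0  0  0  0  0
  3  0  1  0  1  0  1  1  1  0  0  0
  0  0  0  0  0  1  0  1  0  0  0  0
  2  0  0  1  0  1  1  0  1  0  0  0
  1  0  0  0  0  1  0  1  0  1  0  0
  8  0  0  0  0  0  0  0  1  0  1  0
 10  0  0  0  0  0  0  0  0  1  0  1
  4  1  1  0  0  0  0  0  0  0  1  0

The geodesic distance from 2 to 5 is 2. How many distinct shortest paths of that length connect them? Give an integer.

2

The shortest distance is 2. The length-2 paths are: 2–9–5; 2–3–5.
That gives 2 distinct shortest paths.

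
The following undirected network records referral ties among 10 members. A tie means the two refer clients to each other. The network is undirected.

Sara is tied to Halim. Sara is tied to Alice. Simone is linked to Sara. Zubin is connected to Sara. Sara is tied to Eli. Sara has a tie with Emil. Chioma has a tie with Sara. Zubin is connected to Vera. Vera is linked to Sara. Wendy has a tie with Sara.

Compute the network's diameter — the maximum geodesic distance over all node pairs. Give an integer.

2

Eccentricity of each node (its greatest distance to any other): Alice:2, Chioma:2, Eli:2, Emil:2, Halim:2, Sara:1, Simone:2, Vera:2, Wendy:2, Zubin:2.
The maximum eccentricity is 2, realized for instance by the pair Zubin–Emil via Zubin – Sara – Emil. So the diameter is 2.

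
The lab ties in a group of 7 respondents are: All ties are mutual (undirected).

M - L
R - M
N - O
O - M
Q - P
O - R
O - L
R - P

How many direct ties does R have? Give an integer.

3

R is directly tied to M, O, and P. That is 3 neighbors, so the degree of R is 3.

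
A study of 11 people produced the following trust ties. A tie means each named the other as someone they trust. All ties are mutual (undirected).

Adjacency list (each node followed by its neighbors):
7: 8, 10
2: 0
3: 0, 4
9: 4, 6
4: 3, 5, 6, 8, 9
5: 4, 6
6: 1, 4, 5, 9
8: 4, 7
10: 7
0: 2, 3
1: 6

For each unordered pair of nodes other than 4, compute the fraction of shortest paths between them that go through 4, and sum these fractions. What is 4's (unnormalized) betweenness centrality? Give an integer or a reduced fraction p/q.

Pairs whose geodesics pass through 4 — 8–3: 1; 8–9: 1; 8–5: 1; 8–6: 1; 8–0: 1; 8–1: 1; 8–2: 1; 3–7: 1; 3–9: 1; 3–5: 1; 3–10: 1; 3–6: 1; 3–1: 1; 7–9: 1 … (+20 more pairs).
All other pairs contribute 0.
Summing the contributions gives betweenness(4) = 67/2.

67/2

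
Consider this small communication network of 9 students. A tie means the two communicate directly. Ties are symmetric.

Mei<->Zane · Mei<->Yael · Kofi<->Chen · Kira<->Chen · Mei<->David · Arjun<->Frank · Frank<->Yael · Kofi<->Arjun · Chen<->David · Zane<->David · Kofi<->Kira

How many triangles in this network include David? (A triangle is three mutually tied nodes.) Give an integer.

1

David's neighbors: Chen, Mei, and Zane.
Neighbor pairs that are themselves tied: David–Mei–Zane. Each forms one triangle with David, for 1 in total.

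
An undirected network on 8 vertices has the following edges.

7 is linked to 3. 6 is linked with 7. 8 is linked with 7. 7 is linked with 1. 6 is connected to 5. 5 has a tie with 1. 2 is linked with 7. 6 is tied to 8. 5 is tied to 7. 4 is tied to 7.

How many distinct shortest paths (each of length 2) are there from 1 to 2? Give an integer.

1

The shortest distance is 2, and the only length-2 path is 1–7–2. So there is exactly 1 shortest path.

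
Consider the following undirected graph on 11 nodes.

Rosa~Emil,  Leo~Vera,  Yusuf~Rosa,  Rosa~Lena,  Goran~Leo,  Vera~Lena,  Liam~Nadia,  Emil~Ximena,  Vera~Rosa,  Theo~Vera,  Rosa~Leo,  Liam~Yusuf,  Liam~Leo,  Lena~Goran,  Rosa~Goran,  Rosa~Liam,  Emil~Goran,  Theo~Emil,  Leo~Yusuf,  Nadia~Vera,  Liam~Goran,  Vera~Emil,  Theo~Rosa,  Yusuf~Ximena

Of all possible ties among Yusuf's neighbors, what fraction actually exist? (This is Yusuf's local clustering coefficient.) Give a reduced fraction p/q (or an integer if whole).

1/2

Yusuf's neighbors: Leo, Liam, Rosa, and Ximena (k = 4).
Possible neighbor pairs: C(4,2) = 6. Edges among them: Leo–Liam, Leo–Rosa, Liam–Rosa → e = 3.
Clustering(Yusuf) = 3/6 = 1/2.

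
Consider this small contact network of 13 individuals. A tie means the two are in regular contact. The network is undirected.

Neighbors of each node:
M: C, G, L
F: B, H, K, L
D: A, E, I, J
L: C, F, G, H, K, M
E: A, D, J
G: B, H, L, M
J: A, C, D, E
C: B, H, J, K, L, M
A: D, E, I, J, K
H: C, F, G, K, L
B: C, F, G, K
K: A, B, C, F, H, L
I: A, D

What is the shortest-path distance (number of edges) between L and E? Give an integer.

3

One shortest route is L – K – A – E, which uses 3 edges, and at distance 2 from L we only reach {A, B, J}, which does not include E. So d(L,E) = 3.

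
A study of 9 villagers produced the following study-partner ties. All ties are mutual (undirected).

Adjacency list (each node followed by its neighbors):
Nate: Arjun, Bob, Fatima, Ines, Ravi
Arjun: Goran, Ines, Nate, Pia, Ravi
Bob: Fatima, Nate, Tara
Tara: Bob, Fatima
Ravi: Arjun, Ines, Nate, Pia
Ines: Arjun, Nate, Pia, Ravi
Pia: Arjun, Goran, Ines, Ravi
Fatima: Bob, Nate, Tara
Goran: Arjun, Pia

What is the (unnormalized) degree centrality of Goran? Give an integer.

Goran is directly tied to Arjun and Pia. That is 2 neighbors, so the degree of Goran is 2.

2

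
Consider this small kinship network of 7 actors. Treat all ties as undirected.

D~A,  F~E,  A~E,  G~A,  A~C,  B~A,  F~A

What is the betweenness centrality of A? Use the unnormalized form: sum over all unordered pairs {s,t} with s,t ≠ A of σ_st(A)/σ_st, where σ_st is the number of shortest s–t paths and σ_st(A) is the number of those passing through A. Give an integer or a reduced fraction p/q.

Pairs whose geodesics pass through A — D–G: 1; D–C: 1; D–B: 1; D–F: 1; D–E: 1; G–C: 1; G–B: 1; G–F: 1; G–E: 1; C–B: 1; C–F: 1; C–E: 1; B–F: 1; B–E: 1.
All other pairs contribute 0.
Summing the contributions gives betweenness(A) = 14.

14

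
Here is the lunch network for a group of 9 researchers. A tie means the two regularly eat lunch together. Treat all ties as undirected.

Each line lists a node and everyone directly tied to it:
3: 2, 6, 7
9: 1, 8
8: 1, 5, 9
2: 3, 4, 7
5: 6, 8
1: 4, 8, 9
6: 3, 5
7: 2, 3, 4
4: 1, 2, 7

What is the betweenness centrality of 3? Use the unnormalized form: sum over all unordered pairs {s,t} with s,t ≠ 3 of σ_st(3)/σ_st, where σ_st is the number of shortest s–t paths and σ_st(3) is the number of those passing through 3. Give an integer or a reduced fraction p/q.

Pairs whose geodesics pass through 3 — 7–6: 1; 7–5: 1; 6–4: 2/2; 6–2: 1; 5–2: 1.
All other pairs contribute 0.
Summing the contributions gives betweenness(3) = 5.

5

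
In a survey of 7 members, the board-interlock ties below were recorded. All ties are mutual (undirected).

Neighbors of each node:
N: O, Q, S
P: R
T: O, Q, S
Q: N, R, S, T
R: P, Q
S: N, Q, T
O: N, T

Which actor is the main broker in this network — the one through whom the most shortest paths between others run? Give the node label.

Q

Unnormalized betweenness of each node: N:2, O:1/3, P:0, Q:25/3, R:5, S:1/3, T:2.
Q has the largest value, 25/3, making it the main broker — the node through which the most shortest paths run.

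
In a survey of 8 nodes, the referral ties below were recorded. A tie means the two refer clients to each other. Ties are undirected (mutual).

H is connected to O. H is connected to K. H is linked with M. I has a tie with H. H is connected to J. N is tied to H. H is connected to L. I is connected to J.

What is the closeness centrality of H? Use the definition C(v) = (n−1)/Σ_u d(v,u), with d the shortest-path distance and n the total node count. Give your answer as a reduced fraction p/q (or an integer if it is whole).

1

Distances from H: I:1, J:1, K:1, L:1, M:1, N:1, O:1. Sum = 7.
n = 8, so closeness = 7/7 = 1.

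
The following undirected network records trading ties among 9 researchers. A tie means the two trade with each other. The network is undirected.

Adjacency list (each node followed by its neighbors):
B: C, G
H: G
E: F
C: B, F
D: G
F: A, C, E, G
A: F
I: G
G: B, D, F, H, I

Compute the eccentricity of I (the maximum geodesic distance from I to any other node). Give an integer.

3

Distances from I: A:3, B:2, C:3, D:2, E:3, F:2, G:1, H:2.
The largest is 3 (to C, A, and E), so the eccentricity of I is 3.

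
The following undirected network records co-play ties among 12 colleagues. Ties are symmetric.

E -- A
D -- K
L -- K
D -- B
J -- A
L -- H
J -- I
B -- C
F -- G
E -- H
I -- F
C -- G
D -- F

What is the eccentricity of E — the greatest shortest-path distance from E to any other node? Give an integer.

Distances from E: A:1, B:5, C:6, D:4, F:4, G:5, H:1, I:3, J:2, K:3, L:2.
The largest is 6 (to C), so the eccentricity of E is 6.

6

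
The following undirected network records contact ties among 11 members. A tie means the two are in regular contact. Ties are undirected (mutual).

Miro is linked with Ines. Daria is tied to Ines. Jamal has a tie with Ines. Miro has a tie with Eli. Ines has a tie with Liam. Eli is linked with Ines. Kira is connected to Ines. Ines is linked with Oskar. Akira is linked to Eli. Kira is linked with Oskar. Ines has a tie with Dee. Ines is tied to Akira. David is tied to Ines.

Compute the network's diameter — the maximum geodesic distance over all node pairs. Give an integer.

Eccentricity of each node (its greatest distance to any other): Akira:2, Daria:2, David:2, Dee:2, Eli:2, Ines:1, Jamal:2, Kira:2, Liam:2, Miro:2, Oskar:2.
The maximum eccentricity is 2, realized for instance by the pair Liam–Miro via Liam – Ines – Miro. So the diameter is 2.

2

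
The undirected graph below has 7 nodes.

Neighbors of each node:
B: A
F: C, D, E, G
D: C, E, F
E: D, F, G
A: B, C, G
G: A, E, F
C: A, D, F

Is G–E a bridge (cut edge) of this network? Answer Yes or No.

No

Even without that edge, G still reaches E via G – F – E, so the network stays connected. Not a bridge.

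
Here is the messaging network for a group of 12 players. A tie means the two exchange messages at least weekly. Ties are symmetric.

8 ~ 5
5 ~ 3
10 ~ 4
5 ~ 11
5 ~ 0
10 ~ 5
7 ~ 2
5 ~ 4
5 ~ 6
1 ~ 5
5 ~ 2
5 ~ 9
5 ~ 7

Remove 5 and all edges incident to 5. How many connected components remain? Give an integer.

Without 5, the remaining ties split the others into: {9}; {8}; {4, 10}; {2, 7}; {6}; {3}; {1}; {0}; {11}.
That's 9 separate components.

9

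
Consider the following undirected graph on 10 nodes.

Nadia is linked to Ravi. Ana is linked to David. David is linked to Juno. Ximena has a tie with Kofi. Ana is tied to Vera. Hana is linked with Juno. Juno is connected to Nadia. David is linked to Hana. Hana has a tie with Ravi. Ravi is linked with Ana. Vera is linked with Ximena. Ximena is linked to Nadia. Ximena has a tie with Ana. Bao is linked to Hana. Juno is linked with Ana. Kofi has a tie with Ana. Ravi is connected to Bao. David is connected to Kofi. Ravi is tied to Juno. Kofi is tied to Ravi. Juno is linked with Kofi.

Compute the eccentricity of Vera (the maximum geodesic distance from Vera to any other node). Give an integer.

Distances from Vera: Ana:1, Bao:3, David:2, Hana:3, Juno:2, Kofi:2, Nadia:2, Ravi:2, Ximena:1.
The largest is 3 (to Hana and Bao), so the eccentricity of Vera is 3.

3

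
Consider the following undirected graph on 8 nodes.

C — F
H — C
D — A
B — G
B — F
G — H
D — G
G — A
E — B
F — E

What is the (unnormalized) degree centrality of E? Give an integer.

2

E is directly tied to B and F. That is 2 neighbors, so the degree of E is 2.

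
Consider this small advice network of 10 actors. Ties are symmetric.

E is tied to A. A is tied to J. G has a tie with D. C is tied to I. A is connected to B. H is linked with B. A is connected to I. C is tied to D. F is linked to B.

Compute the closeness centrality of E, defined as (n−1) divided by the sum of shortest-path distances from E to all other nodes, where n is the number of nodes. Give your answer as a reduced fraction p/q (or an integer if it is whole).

Distances from E: A:1, B:2, C:3, D:4, F:3, G:5, H:3, I:2, J:2. Sum = 25.
n = 10, so closeness = 9/25.

9/25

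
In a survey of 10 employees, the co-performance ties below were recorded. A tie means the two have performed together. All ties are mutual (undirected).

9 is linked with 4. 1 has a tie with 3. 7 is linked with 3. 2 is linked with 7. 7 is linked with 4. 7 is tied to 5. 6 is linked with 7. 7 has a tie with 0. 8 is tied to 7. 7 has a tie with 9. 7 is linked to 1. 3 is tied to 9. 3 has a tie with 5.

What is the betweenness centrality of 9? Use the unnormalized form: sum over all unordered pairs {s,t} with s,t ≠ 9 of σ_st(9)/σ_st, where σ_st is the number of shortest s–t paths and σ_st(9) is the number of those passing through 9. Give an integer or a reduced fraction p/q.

Pairs whose geodesics pass through 9 — 4–3: 1/2.
All other pairs contribute 0.
Summing the contributions gives betweenness(9) = 1/2.

1/2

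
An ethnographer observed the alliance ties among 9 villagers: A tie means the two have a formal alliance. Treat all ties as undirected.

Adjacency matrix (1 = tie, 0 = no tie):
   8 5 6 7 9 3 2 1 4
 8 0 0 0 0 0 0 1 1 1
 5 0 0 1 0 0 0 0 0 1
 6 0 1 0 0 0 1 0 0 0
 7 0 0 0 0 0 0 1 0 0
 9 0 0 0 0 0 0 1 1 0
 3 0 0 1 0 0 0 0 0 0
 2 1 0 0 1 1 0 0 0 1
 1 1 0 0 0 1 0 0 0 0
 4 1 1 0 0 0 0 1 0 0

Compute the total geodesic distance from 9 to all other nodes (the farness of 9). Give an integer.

Distances from 9: 1:1, 2:1, 3:5, 4:2, 5:3, 6:4, 7:2, 8:2.
Sum = 1 + 1 + 5 + 2 + 3 + 4 + 2 + 2 = 20.

20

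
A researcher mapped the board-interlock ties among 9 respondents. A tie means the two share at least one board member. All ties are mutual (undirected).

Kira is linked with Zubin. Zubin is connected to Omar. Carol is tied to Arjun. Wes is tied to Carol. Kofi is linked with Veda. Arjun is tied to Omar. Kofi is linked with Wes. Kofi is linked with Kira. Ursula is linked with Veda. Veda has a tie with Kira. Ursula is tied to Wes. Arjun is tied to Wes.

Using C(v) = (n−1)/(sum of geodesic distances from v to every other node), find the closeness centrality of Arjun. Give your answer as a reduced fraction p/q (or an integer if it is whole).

8/15

Distances from Arjun: Carol:1, Kira:3, Kofi:2, Omar:1, Ursula:2, Veda:3, Wes:1, Zubin:2. Sum = 15.
n = 9, so closeness = 8/15.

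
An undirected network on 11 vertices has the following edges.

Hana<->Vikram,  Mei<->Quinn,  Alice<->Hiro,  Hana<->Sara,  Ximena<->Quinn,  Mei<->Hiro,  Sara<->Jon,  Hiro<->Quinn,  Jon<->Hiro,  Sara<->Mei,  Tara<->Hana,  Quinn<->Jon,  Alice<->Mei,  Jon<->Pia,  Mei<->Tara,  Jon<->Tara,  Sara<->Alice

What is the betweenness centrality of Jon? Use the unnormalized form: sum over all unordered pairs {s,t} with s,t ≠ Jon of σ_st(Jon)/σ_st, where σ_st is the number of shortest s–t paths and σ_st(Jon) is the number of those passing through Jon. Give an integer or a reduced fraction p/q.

Pairs whose geodesics pass through Jon — Vikram–Quinn: 2/4; Vikram–Pia: 2/2; Vikram–Ximena: 2/4; Vikram–Hiro: 2/5; Quinn–Pia: 1; Quinn–Tara: 1/2; Quinn–Sara: 1/2; Quinn–Hana: 2/4; Pia–Tara: 1; Pia–Ximena: 1; Pia–Sara: 1; Pia–Hana: 2/2; Pia–Mei: 4/4; Pia–Hiro: 1 … (+8 more pairs).
All other pairs contribute 0.
Summing the contributions gives betweenness(Jon) = 449/30.

449/30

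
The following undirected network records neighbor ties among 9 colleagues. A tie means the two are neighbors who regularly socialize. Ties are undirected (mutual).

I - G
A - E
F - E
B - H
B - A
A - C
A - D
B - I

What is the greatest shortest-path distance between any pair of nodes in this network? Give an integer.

Eccentricity of each node (its greatest distance to any other): A:3, B:3, C:4, D:4, E:4, F:5, G:5, H:4, I:4.
The maximum eccentricity is 5, realized for instance by the pair G–F via G – I – B – A – E – F. So the diameter is 5.

5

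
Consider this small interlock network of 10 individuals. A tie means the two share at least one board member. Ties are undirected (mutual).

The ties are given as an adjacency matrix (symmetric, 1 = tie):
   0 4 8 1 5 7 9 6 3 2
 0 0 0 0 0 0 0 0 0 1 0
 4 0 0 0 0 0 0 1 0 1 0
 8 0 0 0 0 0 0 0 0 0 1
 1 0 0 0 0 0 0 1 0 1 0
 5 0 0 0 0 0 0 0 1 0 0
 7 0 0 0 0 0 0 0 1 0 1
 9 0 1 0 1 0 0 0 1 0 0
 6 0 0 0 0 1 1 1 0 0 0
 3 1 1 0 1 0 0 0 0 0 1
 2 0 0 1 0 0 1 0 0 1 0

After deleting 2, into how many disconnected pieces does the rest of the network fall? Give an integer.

Without 2, the remaining ties split the others into: {0, 1, 3, 4, 5, 6, 7, 9}; {8}.
That's 2 separate components.

2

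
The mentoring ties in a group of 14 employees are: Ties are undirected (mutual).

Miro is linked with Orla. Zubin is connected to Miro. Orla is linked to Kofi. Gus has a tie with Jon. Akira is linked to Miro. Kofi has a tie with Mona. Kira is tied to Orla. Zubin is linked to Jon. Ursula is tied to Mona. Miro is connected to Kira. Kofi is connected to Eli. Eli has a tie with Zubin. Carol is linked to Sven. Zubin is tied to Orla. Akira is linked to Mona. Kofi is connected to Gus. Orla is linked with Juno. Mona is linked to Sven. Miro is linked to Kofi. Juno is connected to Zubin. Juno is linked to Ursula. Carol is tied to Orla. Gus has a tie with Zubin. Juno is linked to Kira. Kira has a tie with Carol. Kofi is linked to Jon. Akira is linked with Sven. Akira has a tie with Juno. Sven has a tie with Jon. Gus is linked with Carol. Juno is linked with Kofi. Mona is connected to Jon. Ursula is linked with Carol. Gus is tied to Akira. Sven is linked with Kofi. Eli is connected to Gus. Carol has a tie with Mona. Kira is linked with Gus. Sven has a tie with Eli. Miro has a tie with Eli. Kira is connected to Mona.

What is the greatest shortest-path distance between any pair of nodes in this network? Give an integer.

Eccentricity of each node (its greatest distance to any other): Akira:2, Carol:2, Eli:3, Gus:2, Jon:2, Juno:2, Kira:2, Kofi:2, Miro:3, Mona:2, Orla:2, Sven:2, Ursula:3, Zubin:2.
The maximum eccentricity is 3, realized for instance by the pair Eli–Ursula via Eli – Sven – Carol – Ursula. So the diameter is 3.

3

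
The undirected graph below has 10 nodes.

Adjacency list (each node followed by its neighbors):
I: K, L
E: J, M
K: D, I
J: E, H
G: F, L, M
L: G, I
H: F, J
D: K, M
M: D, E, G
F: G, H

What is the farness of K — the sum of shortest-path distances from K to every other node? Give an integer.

Distances from K: D:1, E:3, F:4, G:3, H:5, I:1, J:4, L:2, M:2.
Sum = 1 + 3 + 4 + 3 + 5 + 1 + 4 + 2 + 2 = 25.

25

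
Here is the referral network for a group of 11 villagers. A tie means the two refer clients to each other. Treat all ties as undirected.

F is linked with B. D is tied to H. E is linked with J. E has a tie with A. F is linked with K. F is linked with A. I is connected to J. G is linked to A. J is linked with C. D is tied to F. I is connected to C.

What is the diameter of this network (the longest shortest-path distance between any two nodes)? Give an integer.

6

Eccentricity of each node (its greatest distance to any other): A:3, B:5, C:6, D:5, E:4, F:4, G:4, H:6, I:6, J:5, K:5.
The maximum eccentricity is 6, realized for instance by the pair I–H via I – J – E – A – F – D – H. So the diameter is 6.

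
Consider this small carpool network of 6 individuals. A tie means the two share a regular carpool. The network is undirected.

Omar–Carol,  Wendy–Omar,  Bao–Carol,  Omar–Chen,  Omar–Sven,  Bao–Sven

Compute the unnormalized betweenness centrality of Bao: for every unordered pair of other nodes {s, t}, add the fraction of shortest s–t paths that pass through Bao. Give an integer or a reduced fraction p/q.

Pairs whose geodesics pass through Bao — Carol–Sven: 1/2.
All other pairs contribute 0.
Summing the contributions gives betweenness(Bao) = 1/2.

1/2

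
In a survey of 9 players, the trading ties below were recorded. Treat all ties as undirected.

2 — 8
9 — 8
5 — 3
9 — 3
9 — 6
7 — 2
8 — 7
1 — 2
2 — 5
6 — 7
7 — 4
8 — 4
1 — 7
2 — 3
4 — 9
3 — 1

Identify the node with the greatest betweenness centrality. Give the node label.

7

Unnormalized betweenness of each node: 1:1/2, 2:31/6, 3:23/6, 4:1/3, 5:0, 6:1/3, 7:35/6, 8:5/3, 9:13/3.
7 has the largest value, 35/6, making it the main broker — the node through which the most shortest paths run.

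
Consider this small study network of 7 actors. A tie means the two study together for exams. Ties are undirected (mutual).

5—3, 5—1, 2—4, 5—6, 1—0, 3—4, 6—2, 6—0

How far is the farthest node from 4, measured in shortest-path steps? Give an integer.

3

Distances from 4: 0:3, 1:3, 2:1, 3:1, 5:2, 6:2.
The largest is 3 (to 1 and 0), so the eccentricity of 4 is 3.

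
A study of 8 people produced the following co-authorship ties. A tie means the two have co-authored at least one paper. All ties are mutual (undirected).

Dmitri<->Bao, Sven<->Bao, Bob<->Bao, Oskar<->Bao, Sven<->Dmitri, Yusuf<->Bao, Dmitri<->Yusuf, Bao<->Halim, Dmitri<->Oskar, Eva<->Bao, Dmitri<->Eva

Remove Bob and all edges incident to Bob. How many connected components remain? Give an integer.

1

Bob's neighbors (Bao) remain reachable from one another through other ties, so the rest of the network stays in one piece.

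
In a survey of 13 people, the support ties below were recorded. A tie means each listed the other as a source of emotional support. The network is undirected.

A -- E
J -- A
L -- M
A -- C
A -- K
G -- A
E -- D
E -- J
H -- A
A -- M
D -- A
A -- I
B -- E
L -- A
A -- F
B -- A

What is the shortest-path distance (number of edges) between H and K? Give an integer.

One shortest route is H – A – K, which uses 2 edges, and H and K are not directly tied, so nothing shorter exists. So d(H,K) = 2.

2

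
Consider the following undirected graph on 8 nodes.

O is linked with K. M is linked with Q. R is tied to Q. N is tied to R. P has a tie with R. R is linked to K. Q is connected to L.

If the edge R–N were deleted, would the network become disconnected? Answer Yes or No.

Without the R–N edge there is no alternate route between R and N, so the network disconnects. It is a bridge.

Yes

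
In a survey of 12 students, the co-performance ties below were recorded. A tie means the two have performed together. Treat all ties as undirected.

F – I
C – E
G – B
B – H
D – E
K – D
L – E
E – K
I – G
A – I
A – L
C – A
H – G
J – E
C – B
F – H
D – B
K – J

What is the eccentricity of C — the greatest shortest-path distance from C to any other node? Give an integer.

3

Distances from C: A:1, B:1, D:2, E:1, F:3, G:2, H:2, I:2, J:2, K:2, L:2.
The largest is 3 (to F), so the eccentricity of C is 3.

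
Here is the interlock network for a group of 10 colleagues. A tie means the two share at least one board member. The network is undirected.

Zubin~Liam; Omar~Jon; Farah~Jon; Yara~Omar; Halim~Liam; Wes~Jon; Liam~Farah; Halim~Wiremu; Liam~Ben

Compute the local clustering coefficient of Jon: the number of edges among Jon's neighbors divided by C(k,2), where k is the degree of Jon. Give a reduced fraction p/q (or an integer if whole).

0

Jon's neighbors: Farah, Omar, and Wes (k = 3).
Possible neighbor pairs: C(3,2) = 3. Edges among them: none → e = 0.
Clustering(Jon) = 0/3 = 0.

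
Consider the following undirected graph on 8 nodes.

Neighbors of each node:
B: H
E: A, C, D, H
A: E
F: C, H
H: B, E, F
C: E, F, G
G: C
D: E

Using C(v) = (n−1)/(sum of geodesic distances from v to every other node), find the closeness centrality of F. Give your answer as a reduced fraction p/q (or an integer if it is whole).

1/2

Distances from F: A:3, B:2, C:1, D:3, E:2, G:2, H:1. Sum = 14.
n = 8, so closeness = 7/14 = 1/2.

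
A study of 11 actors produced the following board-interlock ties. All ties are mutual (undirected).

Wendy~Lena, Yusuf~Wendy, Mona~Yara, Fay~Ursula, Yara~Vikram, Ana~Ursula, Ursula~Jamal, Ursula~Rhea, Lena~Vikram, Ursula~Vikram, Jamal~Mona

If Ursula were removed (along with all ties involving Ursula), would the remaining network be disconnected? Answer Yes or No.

Yes

Removing Ursula leaves {Jamal, Lena, Mona, Vikram, Wendy, Yara, and Yusuf} with no path to {Fay}, so the network splits into 4 components. Ursula is a cut vertex.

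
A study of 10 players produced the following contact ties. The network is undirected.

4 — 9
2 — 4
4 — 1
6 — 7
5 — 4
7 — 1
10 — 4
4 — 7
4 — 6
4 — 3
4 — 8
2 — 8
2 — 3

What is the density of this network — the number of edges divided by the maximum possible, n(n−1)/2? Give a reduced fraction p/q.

13/45

There are 13 edges and 10 nodes, so the maximum possible is C(10,2) = 45.
Density = 13/45.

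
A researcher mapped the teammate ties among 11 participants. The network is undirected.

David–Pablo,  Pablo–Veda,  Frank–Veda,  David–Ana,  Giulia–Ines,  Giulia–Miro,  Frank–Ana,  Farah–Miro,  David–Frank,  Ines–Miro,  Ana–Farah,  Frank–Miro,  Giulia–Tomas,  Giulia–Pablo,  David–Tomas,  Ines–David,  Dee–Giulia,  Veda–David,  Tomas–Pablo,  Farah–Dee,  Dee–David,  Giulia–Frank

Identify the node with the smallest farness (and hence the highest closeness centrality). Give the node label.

David

Farness (sum of distances to all others) for each node — Ana:17, David:13, Dee:17, Farah:20, Frank:15, Giulia:14, Ines:17, Miro:16, Pablo:17, Tomas:18, Veda:18.
The smallest farness is 13, for David, so David has the highest closeness.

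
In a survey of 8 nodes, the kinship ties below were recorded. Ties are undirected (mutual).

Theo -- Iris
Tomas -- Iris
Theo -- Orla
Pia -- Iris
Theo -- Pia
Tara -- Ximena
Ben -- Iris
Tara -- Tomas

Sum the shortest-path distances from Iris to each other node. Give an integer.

11

Distances from Iris: Ben:1, Orla:2, Pia:1, Tara:2, Theo:1, Tomas:1, Ximena:3.
Sum = 1 + 2 + 1 + 2 + 1 + 1 + 3 = 11.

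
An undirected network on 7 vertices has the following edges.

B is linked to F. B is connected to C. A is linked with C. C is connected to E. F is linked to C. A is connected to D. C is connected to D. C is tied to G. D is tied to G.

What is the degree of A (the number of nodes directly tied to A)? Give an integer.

2

A is directly tied to C and D. That is 2 neighbors, so the degree of A is 2.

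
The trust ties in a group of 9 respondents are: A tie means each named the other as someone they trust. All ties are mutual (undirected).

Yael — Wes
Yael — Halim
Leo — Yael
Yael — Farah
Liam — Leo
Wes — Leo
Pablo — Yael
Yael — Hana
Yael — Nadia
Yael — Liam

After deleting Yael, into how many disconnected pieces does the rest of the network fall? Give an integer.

Without Yael, the remaining ties split the others into: {Hana}; {Nadia}; {Pablo}; {Leo, Liam, Wes}; {Farah}; {Halim}.
That's 6 separate components.

6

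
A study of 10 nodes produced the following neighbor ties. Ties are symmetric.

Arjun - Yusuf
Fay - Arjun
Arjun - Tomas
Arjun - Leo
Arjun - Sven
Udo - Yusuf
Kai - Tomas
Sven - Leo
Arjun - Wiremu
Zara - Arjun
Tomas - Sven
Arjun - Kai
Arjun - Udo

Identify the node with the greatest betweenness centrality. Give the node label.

Arjun

Unnormalized betweenness of each node: Arjun:31, Fay:0, Kai:0, Leo:0, Sven:1/2, Tomas:1/2, Udo:0, Wiremu:0, Yusuf:0, Zara:0.
Arjun has the largest value, 31, making it the main broker — the node through which the most shortest paths run.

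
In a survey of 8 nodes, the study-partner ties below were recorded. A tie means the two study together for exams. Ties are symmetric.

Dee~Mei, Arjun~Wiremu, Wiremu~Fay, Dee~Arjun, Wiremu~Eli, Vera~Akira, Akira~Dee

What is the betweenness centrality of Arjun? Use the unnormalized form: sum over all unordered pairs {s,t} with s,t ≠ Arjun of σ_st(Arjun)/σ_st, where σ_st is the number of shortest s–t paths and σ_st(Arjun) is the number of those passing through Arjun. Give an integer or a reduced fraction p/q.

Pairs whose geodesics pass through Arjun — Vera–Wiremu: 1; Vera–Eli: 1; Vera–Fay: 1; Dee–Wiremu: 1; Dee–Eli: 1; Dee–Fay: 1; Wiremu–Mei: 1; Wiremu–Akira: 1; Mei–Eli: 1; Mei–Fay: 1; Eli–Akira: 1; Fay–Akira: 1.
All other pairs contribute 0.
Summing the contributions gives betweenness(Arjun) = 12.

12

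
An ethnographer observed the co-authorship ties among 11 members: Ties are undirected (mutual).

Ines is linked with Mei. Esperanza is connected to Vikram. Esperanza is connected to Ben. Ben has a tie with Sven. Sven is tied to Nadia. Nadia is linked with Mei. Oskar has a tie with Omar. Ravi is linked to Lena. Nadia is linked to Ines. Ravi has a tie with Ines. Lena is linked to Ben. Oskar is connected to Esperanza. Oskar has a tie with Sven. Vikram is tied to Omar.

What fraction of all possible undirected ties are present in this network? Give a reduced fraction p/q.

14/55

There are 14 edges and 11 nodes, so the maximum possible is C(11,2) = 55.
Density = 14/55.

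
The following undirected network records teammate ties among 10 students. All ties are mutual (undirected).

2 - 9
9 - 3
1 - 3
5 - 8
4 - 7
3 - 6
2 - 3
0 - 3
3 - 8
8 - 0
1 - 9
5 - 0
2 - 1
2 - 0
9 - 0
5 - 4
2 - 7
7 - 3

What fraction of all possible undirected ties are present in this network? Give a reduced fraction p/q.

There are 18 edges and 10 nodes, so the maximum possible is C(10,2) = 45.
Density = 18/45 = 2/5.

2/5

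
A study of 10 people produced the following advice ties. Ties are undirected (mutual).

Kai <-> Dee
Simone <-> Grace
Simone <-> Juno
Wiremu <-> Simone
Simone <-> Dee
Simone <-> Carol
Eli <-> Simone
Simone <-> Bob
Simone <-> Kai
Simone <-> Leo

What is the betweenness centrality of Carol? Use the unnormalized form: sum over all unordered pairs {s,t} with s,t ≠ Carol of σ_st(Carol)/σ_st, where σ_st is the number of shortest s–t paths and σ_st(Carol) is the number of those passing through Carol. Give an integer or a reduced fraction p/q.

0

No shortest path between any pair of other nodes passes through Carol.
Summing the contributions gives betweenness(Carol) = 0.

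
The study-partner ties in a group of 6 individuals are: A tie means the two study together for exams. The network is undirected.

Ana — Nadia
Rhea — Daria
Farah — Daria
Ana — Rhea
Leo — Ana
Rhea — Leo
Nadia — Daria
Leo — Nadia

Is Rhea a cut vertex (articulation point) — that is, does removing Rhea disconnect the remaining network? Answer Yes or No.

Even without Rhea, every remaining node can still reach every other (the residual graph is connected), so Rhea is not a cut vertex.

No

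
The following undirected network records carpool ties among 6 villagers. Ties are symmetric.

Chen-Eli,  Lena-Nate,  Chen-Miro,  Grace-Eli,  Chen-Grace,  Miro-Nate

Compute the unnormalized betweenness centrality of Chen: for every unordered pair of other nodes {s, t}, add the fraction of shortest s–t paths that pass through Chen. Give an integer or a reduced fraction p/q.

Pairs whose geodesics pass through Chen — Miro–Grace: 1; Miro–Eli: 1; Lena–Grace: 1; Lena–Eli: 1; Nate–Grace: 1; Nate–Eli: 1.
All other pairs contribute 0.
Summing the contributions gives betweenness(Chen) = 6.

6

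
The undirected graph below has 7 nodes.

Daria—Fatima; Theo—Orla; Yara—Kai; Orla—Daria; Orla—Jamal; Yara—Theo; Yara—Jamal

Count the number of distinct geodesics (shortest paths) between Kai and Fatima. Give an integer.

The shortest distance is 5. The length-5 paths are: Kai–Yara–Theo–Orla–Daria–Fatima; Kai–Yara–Jamal–Orla–Daria–Fatima.
That gives 2 distinct shortest paths.

2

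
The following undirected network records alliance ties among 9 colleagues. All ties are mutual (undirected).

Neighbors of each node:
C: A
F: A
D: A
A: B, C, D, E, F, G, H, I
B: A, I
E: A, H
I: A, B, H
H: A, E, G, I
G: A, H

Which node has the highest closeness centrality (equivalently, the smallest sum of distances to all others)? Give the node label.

Farness (sum of distances to all others) for each node — A:8, B:14, C:15, D:15, E:14, F:15, G:14, H:12, I:13.
The smallest farness is 8, for A, so A has the highest closeness.

A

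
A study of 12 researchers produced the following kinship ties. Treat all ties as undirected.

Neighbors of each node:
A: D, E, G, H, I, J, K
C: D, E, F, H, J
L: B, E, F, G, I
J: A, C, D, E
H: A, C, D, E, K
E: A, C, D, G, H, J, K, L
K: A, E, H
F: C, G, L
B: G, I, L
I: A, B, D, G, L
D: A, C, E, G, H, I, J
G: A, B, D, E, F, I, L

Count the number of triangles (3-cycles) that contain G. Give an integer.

10

G's neighbors: A, B, D, E, F, I, and L.
Neighbor pairs that are themselves tied: G–A–D; G–A–E; G–A–I; G–B–I; G–B–L; G–D–E; G–D–I; G–E–L; G–F–L; G–I–L. Each forms one triangle with G, for 10 in total.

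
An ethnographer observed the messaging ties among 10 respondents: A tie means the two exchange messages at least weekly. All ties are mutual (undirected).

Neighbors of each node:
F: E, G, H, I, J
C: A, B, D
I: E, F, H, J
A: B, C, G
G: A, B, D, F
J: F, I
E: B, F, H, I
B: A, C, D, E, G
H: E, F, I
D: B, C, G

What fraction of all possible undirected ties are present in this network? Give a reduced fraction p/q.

There are 18 edges and 10 nodes, so the maximum possible is C(10,2) = 45.
Density = 18/45 = 2/5.

2/5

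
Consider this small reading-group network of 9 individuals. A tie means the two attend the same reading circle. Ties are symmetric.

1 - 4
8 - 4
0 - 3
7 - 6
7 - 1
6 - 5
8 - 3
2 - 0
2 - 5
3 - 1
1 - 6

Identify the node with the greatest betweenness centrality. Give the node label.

1

Unnormalized betweenness of each node: 0:4, 1:34/3, 2:7/3, 3:53/6, 4:11/6, 5:10/3, 6:6, 7:0, 8:4/3.
1 has the largest value, 34/3, making it the main broker — the node through which the most shortest paths run.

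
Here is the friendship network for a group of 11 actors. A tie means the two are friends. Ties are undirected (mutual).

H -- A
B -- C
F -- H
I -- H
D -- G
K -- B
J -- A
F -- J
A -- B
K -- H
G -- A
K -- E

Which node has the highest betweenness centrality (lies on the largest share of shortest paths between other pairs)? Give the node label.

Unnormalized betweenness of each node: A:71/3, B:38/3, C:0, D:0, E:0, F:5/3, G:9, H:109/6, I:0, J:13/6, K:35/3.
A has the largest value, 71/3, making it the main broker — the node through which the most shortest paths run.

A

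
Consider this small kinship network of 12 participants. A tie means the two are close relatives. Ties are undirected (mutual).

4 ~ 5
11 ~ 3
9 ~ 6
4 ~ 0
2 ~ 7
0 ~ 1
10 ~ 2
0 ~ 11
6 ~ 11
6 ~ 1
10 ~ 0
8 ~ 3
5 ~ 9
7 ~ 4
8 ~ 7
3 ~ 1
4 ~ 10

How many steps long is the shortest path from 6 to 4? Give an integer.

3

One shortest route is 6 – 9 – 5 – 4, which uses 3 edges, and at distance 2 from 6 we only reach {0, 3, 5}, which does not include 4. So d(6,4) = 3.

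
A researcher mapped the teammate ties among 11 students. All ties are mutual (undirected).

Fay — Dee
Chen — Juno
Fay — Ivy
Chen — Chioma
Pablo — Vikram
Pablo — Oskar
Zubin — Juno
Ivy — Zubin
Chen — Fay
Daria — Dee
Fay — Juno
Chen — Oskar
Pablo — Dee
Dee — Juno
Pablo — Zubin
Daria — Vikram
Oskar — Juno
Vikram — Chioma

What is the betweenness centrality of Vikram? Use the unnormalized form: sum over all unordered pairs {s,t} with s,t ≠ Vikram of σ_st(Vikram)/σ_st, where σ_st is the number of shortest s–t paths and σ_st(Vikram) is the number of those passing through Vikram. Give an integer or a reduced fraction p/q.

9/2

Pairs whose geodesics pass through Vikram — Chioma–Daria: 1; Chioma–Pablo: 1; Chioma–Dee: 2/4; Chioma–Zubin: 1/2; Daria–Pablo: 1/2; Daria–Chen: 1/3; Daria–Oskar: 1/3; Daria–Zubin: 1/3.
All other pairs contribute 0.
Summing the contributions gives betweenness(Vikram) = 9/2.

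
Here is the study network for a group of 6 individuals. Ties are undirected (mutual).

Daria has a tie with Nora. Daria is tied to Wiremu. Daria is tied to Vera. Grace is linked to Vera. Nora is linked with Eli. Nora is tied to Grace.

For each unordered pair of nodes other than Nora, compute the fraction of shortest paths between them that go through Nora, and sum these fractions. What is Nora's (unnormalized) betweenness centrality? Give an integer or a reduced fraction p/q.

5

Pairs whose geodesics pass through Nora — Grace–Daria: 1/2; Grace–Wiremu: 1/2; Grace–Eli: 1; Daria–Eli: 1; Wiremu–Eli: 1; Eli–Vera: 2/2.
All other pairs contribute 0.
Summing the contributions gives betweenness(Nora) = 5.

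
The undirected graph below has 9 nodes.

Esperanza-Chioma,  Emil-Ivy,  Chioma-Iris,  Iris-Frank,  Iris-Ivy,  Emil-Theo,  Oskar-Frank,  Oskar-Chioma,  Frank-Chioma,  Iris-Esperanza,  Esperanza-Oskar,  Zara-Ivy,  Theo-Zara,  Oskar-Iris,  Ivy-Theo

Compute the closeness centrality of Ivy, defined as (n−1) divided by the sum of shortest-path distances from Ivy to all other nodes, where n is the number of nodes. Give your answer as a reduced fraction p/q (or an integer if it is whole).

Distances from Ivy: Chioma:2, Emil:1, Esperanza:2, Frank:2, Iris:1, Oskar:2, Theo:1, Zara:1. Sum = 12.
n = 9, so closeness = 8/12 = 2/3.

2/3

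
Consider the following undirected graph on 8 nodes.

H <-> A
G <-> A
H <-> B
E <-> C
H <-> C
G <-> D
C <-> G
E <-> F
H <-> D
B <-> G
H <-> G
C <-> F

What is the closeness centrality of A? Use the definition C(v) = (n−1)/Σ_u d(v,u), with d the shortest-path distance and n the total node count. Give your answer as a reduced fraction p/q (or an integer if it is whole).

1/2

Distances from A: B:2, C:2, D:2, E:3, F:3, G:1, H:1. Sum = 14.
n = 8, so closeness = 7/14 = 1/2.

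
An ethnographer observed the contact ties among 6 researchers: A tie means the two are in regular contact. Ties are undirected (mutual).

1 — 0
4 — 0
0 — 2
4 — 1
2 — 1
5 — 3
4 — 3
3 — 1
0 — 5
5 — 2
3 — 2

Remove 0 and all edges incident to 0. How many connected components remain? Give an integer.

1

0's neighbors (1, 2, 4, and 5) remain reachable from one another through other ties, so the rest of the network stays in one piece.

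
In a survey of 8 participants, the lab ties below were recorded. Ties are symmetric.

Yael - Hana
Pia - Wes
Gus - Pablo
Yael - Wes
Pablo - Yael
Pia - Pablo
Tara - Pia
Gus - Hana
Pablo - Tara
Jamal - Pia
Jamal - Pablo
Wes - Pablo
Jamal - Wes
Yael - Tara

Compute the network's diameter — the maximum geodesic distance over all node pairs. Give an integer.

Eccentricity of each node (its greatest distance to any other): Gus:2, Hana:3, Jamal:3, Pablo:2, Pia:3, Tara:2, Wes:2, Yael:2.
The maximum eccentricity is 3, realized for instance by the pair Jamal–Hana via Jamal – Pablo – Yael – Hana. So the diameter is 3.

3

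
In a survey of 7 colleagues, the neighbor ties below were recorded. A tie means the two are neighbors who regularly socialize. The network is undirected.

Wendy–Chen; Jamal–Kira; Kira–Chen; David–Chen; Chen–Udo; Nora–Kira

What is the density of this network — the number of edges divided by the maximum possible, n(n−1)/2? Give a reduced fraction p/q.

2/7

There are 6 edges and 7 nodes, so the maximum possible is C(7,2) = 21.
Density = 6/21 = 2/7.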